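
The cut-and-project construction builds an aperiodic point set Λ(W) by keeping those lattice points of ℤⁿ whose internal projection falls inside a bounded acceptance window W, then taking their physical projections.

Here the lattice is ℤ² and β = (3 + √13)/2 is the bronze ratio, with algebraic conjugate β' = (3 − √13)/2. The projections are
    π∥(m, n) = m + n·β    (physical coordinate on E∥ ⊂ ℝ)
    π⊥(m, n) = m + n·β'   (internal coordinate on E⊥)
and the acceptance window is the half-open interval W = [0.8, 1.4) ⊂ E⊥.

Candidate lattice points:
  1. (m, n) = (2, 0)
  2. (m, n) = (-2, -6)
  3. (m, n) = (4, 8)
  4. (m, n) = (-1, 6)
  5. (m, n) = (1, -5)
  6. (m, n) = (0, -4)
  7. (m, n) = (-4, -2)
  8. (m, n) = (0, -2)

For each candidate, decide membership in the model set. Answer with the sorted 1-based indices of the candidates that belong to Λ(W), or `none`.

Numerically β ≈ 3.30278 and β' = −1/β ≈ -0.30278.
[1] lift (2,0): star map gives 2.00000; window check 0.8 ≤ 2.00000 < 1.4 is false → out
[2] lift (-2,-6): star map gives -0.18335; window check 0.8 ≤ -0.18335 < 1.4 is false → out
[3] lift (4,8): star map gives 1.57779; window check 0.8 ≤ 1.57779 < 1.4 is false → out
[4] lift (-1,6): star map gives -2.81665; window check 0.8 ≤ -2.81665 < 1.4 is false → out
[5] lift (1,-5): star map gives 2.51388; window check 0.8 ≤ 2.51388 < 1.4 is false → out
[6] lift (0,-4): star map gives 1.21110; window check 0.8 ≤ 1.21110 < 1.4 is true → IN Λ
[7] lift (-4,-2): star map gives -3.39445; window check 0.8 ≤ -3.39445 < 1.4 is false → out
[8] lift (0,-2): star map gives 0.60555; window check 0.8 ≤ 0.60555 < 1.4 is false → out

6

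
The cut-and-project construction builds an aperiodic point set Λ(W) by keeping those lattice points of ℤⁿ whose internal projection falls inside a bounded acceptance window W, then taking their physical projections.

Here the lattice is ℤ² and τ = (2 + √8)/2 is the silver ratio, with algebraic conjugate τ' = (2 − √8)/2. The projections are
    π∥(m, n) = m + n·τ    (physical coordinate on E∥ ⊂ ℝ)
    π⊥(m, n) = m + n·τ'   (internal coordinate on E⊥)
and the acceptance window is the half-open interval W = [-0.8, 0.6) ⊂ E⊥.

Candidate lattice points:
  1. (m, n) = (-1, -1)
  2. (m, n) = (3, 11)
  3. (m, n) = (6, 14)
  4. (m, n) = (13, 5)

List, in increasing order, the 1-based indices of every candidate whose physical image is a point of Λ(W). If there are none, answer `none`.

1, 3

τ' = (2−√8)/2 ≈ -0.4142.
#1 (-1,-1): internal coord -1 + (-1)·τ' = -0.5858; -0.5858 ∈ [-0.8, 0.6) → IN Λ
#2 (3,11): internal coord 3 + (11)·τ' = -1.5563; -1.5563 ∉ [-0.8, 0.6) → out
#3 (6,14): internal coord 6 + (14)·τ' = +0.2010; +0.2010 ∈ [-0.8, 0.6) → IN Λ
#4 (13,5): internal coord 13 + (5)·τ' = +10.9289; +10.9289 ∉ [-0.8, 0.6) → out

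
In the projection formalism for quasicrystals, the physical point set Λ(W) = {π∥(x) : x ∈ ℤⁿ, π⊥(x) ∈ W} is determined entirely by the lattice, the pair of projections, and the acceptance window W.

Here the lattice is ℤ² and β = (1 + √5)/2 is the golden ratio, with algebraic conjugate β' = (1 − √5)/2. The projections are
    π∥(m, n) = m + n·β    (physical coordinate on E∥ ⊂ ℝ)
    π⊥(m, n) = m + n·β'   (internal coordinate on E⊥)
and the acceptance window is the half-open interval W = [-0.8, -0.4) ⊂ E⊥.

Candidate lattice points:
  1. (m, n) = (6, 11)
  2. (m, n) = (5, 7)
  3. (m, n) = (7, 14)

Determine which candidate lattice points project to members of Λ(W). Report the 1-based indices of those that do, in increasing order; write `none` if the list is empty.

1

β' = (1−√5)/2 ≈ -0.61803.
candidate 1: (m,n)=(6,11) → π∥ = 6+11·β ≈ 23.79837, π⊥ = 6+11·β' ≈ -0.79837 ∈ [-0.8, -0.4) ⇒ IN Λ
candidate 2: (m,n)=(5,7) → π∥ = 5+7·β ≈ 16.32624, π⊥ = 5+7·β' ≈ 0.67376 ∉ [-0.8, -0.4) ⇒ out
candidate 3: (m,n)=(7,14) → π∥ = 7+14·β ≈ 29.65248, π⊥ = 7+14·β' ≈ -1.65248 ∉ [-0.8, -0.4) ⇒ out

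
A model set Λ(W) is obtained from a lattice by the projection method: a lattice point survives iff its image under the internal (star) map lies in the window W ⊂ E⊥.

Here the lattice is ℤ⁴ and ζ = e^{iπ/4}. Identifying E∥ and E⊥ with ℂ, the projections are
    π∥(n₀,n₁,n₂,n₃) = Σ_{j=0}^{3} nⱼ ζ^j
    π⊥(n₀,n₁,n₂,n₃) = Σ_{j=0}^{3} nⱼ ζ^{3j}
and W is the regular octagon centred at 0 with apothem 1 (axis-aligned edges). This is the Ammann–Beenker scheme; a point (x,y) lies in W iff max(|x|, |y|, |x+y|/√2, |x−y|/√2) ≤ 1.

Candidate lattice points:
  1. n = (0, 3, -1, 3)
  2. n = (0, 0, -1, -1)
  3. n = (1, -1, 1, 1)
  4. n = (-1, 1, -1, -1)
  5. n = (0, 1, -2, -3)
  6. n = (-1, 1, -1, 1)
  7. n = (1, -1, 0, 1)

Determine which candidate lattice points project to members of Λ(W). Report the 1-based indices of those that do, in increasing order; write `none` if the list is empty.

2

π⊥(n) = n₀ + n₁ζ³ + n₂ζ⁶ + n₃ζ⁹ where ζ = e^{iπ/4}.
#1 (0, 3, -1, 3): internal (0.000000, 5.242641); octagon support 5.242641 vs apothem 1 → ∉ W
#2 (0, 0, -1, -1): internal (-0.707107, 0.292893); octagon support 0.707107 vs apothem 1 → ∈ W
#3 (1, -1, 1, 1): internal (2.414214, -1.000000); octagon support 2.414214 vs apothem 1 → ∉ W
#4 (-1, 1, -1, -1): internal (-2.414214, 1.000000); octagon support 2.414214 vs apothem 1 → ∉ W
#5 (0, 1, -2, -3): internal (-2.828427, 0.585786); octagon support 2.828427 vs apothem 1 → ∉ W
#6 (-1, 1, -1, 1): internal (-1.000000, 2.414214); octagon support 2.414214 vs apothem 1 → ∉ W
#7 (1, -1, 0, 1): internal (2.414214, 0.000000); octagon support 2.414214 vs apothem 1 → ∉ W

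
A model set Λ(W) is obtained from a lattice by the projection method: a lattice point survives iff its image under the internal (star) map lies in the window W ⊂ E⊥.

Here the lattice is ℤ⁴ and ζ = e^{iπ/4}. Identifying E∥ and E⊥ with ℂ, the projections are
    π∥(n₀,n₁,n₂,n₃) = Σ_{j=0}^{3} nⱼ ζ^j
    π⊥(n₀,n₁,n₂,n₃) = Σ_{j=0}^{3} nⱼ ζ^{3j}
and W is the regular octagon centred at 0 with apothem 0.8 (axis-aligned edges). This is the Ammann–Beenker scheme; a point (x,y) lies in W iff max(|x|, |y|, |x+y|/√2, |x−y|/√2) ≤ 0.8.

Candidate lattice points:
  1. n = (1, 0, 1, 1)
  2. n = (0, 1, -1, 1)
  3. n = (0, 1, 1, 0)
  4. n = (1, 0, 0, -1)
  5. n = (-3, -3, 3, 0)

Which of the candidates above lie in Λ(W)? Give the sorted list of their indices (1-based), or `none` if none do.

π⊥(n) = n₀ + n₁ζ³ + n₂ζ⁶ + n₃ζ⁹ where ζ = e^{iπ/4}.
#1 (1, 0, 1, 1): internal (1.707107, -0.292893); octagon support 1.707107 vs apothem 0.8 → ∉ W
#2 (0, 1, -1, 1): internal (0.000000, 2.414214); octagon support 2.414214 vs apothem 0.8 → ∉ W
#3 (0, 1, 1, 0): internal (-0.707107, -0.292893); octagon support 0.707107 vs apothem 0.8 → ∈ W
#4 (1, 0, 0, -1): internal (0.292893, -0.707107); octagon support 0.707107 vs apothem 0.8 → ∈ W
#5 (-3, -3, 3, 0): internal (-0.878680, -5.121320); octagon support 5.121320 vs apothem 0.8 → ∉ W

3, 4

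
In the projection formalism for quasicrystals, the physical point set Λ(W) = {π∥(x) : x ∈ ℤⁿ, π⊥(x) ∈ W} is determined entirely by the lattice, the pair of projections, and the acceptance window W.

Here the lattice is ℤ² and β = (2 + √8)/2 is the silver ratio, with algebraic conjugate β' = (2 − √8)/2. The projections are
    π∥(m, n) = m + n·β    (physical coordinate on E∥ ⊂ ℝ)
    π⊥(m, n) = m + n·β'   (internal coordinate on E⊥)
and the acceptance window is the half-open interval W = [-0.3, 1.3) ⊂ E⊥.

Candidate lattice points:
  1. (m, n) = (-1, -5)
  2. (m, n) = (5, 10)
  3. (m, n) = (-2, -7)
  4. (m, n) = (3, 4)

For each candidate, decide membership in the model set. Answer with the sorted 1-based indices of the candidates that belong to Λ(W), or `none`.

β' = (2−√8)/2 ≈ -0.41421.
candidate 1: (m,n)=(-1,-5) → π∥ = -1-5·β ≈ -13.07107, π⊥ = -1-5·β' ≈ 1.07107 ∈ [-0.3, 1.3) ⇒ IN Λ
candidate 2: (m,n)=(5,10) → π∥ = 5+10·β ≈ 29.14214, π⊥ = 5+10·β' ≈ 0.85786 ∈ [-0.3, 1.3) ⇒ IN Λ
candidate 3: (m,n)=(-2,-7) → π∥ = -2-7·β ≈ -18.89949, π⊥ = -2-7·β' ≈ 0.89949 ∈ [-0.3, 1.3) ⇒ IN Λ
candidate 4: (m,n)=(3,4) → π∥ = 3+4·β ≈ 12.65685, π⊥ = 3+4·β' ≈ 1.34315 ∉ [-0.3, 1.3) ⇒ out

1, 2, 3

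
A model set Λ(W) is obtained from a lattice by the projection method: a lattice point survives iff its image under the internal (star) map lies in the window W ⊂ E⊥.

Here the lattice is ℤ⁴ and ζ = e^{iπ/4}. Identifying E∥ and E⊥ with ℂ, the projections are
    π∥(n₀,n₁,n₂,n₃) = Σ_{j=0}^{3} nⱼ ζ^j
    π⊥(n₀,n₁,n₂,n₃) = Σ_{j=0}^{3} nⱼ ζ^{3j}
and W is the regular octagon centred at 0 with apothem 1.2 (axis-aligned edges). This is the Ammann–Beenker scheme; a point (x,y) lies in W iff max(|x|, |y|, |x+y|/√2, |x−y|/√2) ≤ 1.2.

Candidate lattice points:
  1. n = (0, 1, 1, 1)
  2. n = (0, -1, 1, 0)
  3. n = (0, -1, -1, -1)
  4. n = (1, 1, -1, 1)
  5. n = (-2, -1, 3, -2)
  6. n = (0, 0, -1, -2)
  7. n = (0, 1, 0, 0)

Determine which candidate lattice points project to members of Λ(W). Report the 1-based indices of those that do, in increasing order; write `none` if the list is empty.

Internal map: ζ^{3j} for j=0..3 gives (1,0), (−√2/2,√2/2), (0,−1), (√2/2,√2/2).
candidate 1: n = (0, 1, 1, 1) → π⊥ ≈ (+0.000000, +0.414214); max(|x|,|y|,|x±y|/√2) = 0.414214 ≤ 1.2 ⇒ ∈ W
candidate 2: n = (0, -1, 1, 0) → π⊥ ≈ (+0.707107, -1.707107); max(|x|,|y|,|x±y|/√2) = 1.707107 > 1.2 ⇒ ∉ W
candidate 3: n = (0, -1, -1, -1) → π⊥ ≈ (+0.000000, -0.414214); max(|x|,|y|,|x±y|/√2) = 0.414214 ≤ 1.2 ⇒ ∈ W
candidate 4: n = (1, 1, -1, 1) → π⊥ ≈ (+1.000000, +2.414214); max(|x|,|y|,|x±y|/√2) = 2.414214 > 1.2 ⇒ ∉ W
candidate 5: n = (-2, -1, 3, -2) → π⊥ ≈ (-2.707107, -5.121320); max(|x|,|y|,|x±y|/√2) = 5.535534 > 1.2 ⇒ ∉ W
candidate 6: n = (0, 0, -1, -2) → π⊥ ≈ (-1.414214, -0.414214); max(|x|,|y|,|x±y|/√2) = 1.414214 > 1.2 ⇒ ∉ W
candidate 7: n = (0, 1, 0, 0) → π⊥ ≈ (-0.707107, +0.707107); max(|x|,|y|,|x±y|/√2) = 1.000000 ≤ 1.2 ⇒ ∈ W

1, 3, 7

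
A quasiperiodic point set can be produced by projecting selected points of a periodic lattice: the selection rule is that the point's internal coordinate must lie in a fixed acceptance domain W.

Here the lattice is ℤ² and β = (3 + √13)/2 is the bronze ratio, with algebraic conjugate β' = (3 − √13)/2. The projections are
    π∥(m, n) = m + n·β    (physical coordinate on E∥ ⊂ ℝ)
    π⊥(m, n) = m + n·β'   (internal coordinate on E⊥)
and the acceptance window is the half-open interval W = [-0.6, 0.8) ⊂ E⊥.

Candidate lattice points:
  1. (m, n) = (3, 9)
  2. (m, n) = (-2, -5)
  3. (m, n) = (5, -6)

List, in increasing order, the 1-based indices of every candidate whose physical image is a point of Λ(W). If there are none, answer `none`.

1, 2

Numerically β ≈ 3.30278 and β' = −1/β ≈ -0.30278.
[1] lift (3,9): star map gives 0.27502; window check -0.6 ≤ 0.27502 < 0.8 is true → IN Λ
[2] lift (-2,-5): star map gives -0.48612; window check -0.6 ≤ -0.48612 < 0.8 is true → IN Λ
[3] lift (5,-6): star map gives 6.81665; window check -0.6 ≤ 6.81665 < 0.8 is false → out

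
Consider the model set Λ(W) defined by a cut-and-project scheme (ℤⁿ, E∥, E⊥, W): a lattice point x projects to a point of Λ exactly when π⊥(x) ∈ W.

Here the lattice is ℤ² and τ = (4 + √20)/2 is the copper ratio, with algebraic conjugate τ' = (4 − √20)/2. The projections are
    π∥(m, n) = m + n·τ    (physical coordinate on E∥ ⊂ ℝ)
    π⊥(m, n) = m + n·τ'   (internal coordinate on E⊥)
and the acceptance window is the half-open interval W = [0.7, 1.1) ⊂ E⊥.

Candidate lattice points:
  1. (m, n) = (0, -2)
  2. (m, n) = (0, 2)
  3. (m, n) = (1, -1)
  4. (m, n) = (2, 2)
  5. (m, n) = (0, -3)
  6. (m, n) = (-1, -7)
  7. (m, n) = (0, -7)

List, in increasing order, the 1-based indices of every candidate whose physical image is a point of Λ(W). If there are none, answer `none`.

5

Compute τ' = (4−√20)/2 = -0.236068, so π⊥(m,n) = m -0.236068·n.
#1 (0,-2): internal coord 0 + (-2)·τ' = +0.472136; +0.472136 ∉ [0.7, 1.1) → out
#2 (0,2): internal coord 0 + (2)·τ' = -0.472136; -0.472136 ∉ [0.7, 1.1) → out
#3 (1,-1): internal coord 1 + (-1)·τ' = +1.236068; +1.236068 ∉ [0.7, 1.1) → out
#4 (2,2): internal coord 2 + (2)·τ' = +1.527864; +1.527864 ∉ [0.7, 1.1) → out
#5 (0,-3): internal coord 0 + (-3)·τ' = +0.708204; +0.708204 ∈ [0.7, 1.1) → IN Λ
#6 (-1,-7): internal coord -1 + (-7)·τ' = +0.652476; +0.652476 ∉ [0.7, 1.1) → out
#7 (0,-7): internal coord 0 + (-7)·τ' = +1.652476; +1.652476 ∉ [0.7, 1.1) → out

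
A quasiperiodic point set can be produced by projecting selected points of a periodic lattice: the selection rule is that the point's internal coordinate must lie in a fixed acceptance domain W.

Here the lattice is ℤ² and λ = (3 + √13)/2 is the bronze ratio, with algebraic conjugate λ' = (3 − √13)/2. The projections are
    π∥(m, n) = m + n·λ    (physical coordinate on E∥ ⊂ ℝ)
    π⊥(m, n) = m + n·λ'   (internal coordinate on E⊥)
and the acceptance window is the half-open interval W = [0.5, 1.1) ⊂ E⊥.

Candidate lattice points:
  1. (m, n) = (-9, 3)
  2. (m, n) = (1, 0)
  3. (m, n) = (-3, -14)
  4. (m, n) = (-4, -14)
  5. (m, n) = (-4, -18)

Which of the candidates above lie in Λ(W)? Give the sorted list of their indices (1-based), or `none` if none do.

Compute λ' = (3−√13)/2 = -0.302776, so π⊥(m,n) = m -0.302776·n.
#1 (-9,3): internal coord -9 + (3)·λ' = -9.908327; -9.908327 ∉ [0.5, 1.1) → out
#2 (1,0): internal coord 1 + (0)·λ' = +1.000000; +1.000000 ∈ [0.5, 1.1) → IN Λ
#3 (-3,-14): internal coord -3 + (-14)·λ' = +1.238859; +1.238859 ∉ [0.5, 1.1) → out
#4 (-4,-14): internal coord -4 + (-14)·λ' = +0.238859; +0.238859 ∉ [0.5, 1.1) → out
#5 (-4,-18): internal coord -4 + (-18)·λ' = +1.449961; +1.449961 ∉ [0.5, 1.1) → out

2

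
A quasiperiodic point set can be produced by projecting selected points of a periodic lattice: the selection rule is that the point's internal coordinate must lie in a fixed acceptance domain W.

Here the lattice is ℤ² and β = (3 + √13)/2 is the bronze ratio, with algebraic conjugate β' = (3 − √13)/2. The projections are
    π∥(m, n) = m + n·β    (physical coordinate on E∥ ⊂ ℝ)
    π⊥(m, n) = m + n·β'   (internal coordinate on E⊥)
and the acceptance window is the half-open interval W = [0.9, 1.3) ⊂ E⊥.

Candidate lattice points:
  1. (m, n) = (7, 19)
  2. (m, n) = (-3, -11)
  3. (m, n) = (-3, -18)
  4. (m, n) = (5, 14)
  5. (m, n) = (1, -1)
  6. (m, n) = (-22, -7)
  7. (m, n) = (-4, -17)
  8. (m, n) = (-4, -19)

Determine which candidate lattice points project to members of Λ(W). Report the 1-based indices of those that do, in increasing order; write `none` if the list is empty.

β' = (3−√13)/2 ≈ -0.3028.
candidate 1: (m,n)=(7,19) → π∥ = 7+19·β ≈ 69.7527, π⊥ = 7+19·β' ≈ 1.2473 ∈ [0.9, 1.3) ⇒ IN Λ
candidate 2: (m,n)=(-3,-11) → π∥ = -3-11·β ≈ -39.3305, π⊥ = -3-11·β' ≈ 0.3305 ∉ [0.9, 1.3) ⇒ out
candidate 3: (m,n)=(-3,-18) → π∥ = -3-18·β ≈ -62.4500, π⊥ = -3-18·β' ≈ 2.4500 ∉ [0.9, 1.3) ⇒ out
candidate 4: (m,n)=(5,14) → π∥ = 5+14·β ≈ 51.2389, π⊥ = 5+14·β' ≈ 0.7611 ∉ [0.9, 1.3) ⇒ out
candidate 5: (m,n)=(1,-1) → π∥ = 1-1·β ≈ -2.3028, π⊥ = 1-1·β' ≈ 1.3028 ∉ [0.9, 1.3) ⇒ out
candidate 6: (m,n)=(-22,-7) → π∥ = -22-7·β ≈ -45.1194, π⊥ = -22-7·β' ≈ -19.8806 ∉ [0.9, 1.3) ⇒ out
candidate 7: (m,n)=(-4,-17) → π∥ = -4-17·β ≈ -60.1472, π⊥ = -4-17·β' ≈ 1.1472 ∈ [0.9, 1.3) ⇒ IN Λ
candidate 8: (m,n)=(-4,-19) → π∥ = -4-19·β ≈ -66.7527, π⊥ = -4-19·β' ≈ 1.7527 ∉ [0.9, 1.3) ⇒ out

1, 7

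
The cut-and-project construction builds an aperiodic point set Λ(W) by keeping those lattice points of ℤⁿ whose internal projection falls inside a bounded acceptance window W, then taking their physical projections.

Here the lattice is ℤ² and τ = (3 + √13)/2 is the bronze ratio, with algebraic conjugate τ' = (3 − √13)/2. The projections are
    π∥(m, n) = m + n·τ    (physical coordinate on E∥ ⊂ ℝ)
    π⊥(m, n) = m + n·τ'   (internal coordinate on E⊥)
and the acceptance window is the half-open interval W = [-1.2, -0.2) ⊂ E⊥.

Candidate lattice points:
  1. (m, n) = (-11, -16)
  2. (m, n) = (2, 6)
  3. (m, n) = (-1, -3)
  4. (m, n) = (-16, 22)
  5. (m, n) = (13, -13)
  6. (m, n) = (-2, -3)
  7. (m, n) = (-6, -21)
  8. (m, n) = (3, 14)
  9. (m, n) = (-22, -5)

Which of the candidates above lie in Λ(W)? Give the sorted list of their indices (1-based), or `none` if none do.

6

τ' = (3−√13)/2 ≈ -0.30278.
[1] lift (-11,-16): star map gives -6.15559; window check -1.2 ≤ -6.15559 < -0.2 is false → out
[2] lift (2,6): star map gives 0.18335; window check -1.2 ≤ 0.18335 < -0.2 is false → out
[3] lift (-1,-3): star map gives -0.09167; window check -1.2 ≤ -0.09167 < -0.2 is false → out
[4] lift (-16,22): star map gives -22.66106; window check -1.2 ≤ -22.66106 < -0.2 is false → out
[5] lift (13,-13): star map gives 16.93608; window check -1.2 ≤ 16.93608 < -0.2 is false → out
[6] lift (-2,-3): star map gives -1.09167; window check -1.2 ≤ -1.09167 < -0.2 is true → IN Λ
[7] lift (-6,-21): star map gives 0.35829; window check -1.2 ≤ 0.35829 < -0.2 is false → out
[8] lift (3,14): star map gives -1.23886; window check -1.2 ≤ -1.23886 < -0.2 is false → out
[9] lift (-22,-5): star map gives -20.48612; window check -1.2 ≤ -20.48612 < -0.2 is false → out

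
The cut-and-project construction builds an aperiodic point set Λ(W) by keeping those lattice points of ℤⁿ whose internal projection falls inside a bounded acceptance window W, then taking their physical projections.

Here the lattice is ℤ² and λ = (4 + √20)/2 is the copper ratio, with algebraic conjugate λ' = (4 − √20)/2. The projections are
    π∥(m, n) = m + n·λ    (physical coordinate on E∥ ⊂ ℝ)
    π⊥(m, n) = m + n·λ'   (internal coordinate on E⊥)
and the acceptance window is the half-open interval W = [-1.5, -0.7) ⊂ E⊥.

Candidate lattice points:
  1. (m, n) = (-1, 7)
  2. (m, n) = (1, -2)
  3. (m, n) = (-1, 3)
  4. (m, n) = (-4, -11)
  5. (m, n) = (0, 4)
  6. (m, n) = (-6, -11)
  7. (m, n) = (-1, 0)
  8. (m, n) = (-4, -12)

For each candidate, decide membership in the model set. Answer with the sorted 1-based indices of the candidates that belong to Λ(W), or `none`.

4, 5, 7, 8

Compute λ' = (4−√20)/2 = -0.2361, so π⊥(m,n) = m -0.2361·n.
[1] lift (-1,7): star map gives -2.6525; window check -1.5 ≤ -2.6525 < -0.7 is false → out
[2] lift (1,-2): star map gives 1.4721; window check -1.5 ≤ 1.4721 < -0.7 is false → out
[3] lift (-1,3): star map gives -1.7082; window check -1.5 ≤ -1.7082 < -0.7 is false → out
[4] lift (-4,-11): star map gives -1.4033; window check -1.5 ≤ -1.4033 < -0.7 is true → IN Λ
[5] lift (0,4): star map gives -0.9443; window check -1.5 ≤ -0.9443 < -0.7 is true → IN Λ
[6] lift (-6,-11): star map gives -3.4033; window check -1.5 ≤ -3.4033 < -0.7 is false → out
[7] lift (-1,0): star map gives -1.0000; window check -1.5 ≤ -1.0000 < -0.7 is true → IN Λ
[8] lift (-4,-12): star map gives -1.1672; window check -1.5 ≤ -1.1672 < -0.7 is true → IN Λ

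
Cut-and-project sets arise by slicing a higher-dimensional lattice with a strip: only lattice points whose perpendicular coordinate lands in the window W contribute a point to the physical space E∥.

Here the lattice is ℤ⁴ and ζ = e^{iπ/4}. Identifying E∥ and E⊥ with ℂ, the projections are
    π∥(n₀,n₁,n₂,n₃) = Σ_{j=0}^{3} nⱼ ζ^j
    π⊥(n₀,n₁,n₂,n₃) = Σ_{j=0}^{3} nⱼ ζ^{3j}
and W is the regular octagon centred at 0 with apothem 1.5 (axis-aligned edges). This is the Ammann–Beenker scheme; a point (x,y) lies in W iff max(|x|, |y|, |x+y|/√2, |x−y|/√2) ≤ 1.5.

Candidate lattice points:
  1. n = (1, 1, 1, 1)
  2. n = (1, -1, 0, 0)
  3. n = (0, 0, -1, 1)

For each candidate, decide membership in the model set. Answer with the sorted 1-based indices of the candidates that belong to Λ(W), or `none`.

1

π⊥(n) = n₀ + n₁ζ³ + n₂ζ⁶ + n₃ζ⁹ where ζ = e^{iπ/4}.
#1 (1, 1, 1, 1): internal (1.0000, 0.4142); octagon support 1.0000 vs apothem 1.5 → ∈ W
#2 (1, -1, 0, 0): internal (1.7071, -0.7071); octagon support 1.7071 vs apothem 1.5 → ∉ W
#3 (0, 0, -1, 1): internal (0.7071, 1.7071); octagon support 1.7071 vs apothem 1.5 → ∉ W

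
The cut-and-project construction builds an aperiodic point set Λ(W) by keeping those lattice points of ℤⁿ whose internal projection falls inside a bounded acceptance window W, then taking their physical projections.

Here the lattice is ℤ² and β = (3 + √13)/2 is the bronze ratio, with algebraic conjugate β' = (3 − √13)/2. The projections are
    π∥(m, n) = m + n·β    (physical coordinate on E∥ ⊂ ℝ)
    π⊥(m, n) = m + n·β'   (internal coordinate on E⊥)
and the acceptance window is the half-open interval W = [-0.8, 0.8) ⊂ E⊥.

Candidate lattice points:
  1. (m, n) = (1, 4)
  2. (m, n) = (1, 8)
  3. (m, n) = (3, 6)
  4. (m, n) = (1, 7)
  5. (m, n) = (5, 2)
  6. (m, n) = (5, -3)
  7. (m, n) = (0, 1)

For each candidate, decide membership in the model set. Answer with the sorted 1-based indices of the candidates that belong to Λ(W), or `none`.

1, 7

Numerically β ≈ 3.302776 and β' = −1/β ≈ -0.302776.
candidate 1: (m,n)=(1,4) → π∥ = 1+4·β ≈ 14.211103, π⊥ = 1+4·β' ≈ -0.211103 ∈ [-0.8, 0.8) ⇒ IN Λ
candidate 2: (m,n)=(1,8) → π∥ = 1+8·β ≈ 27.422205, π⊥ = 1+8·β' ≈ -1.422205 ∉ [-0.8, 0.8) ⇒ out
candidate 3: (m,n)=(3,6) → π∥ = 3+6·β ≈ 22.816654, π⊥ = 3+6·β' ≈ 1.183346 ∉ [-0.8, 0.8) ⇒ out
candidate 4: (m,n)=(1,7) → π∥ = 1+7·β ≈ 24.119429, π⊥ = 1+7·β' ≈ -1.119429 ∉ [-0.8, 0.8) ⇒ out
candidate 5: (m,n)=(5,2) → π∥ = 5+2·β ≈ 11.605551, π⊥ = 5+2·β' ≈ 4.394449 ∉ [-0.8, 0.8) ⇒ out
candidate 6: (m,n)=(5,-3) → π∥ = 5-3·β ≈ -4.908327, π⊥ = 5-3·β' ≈ 5.908327 ∉ [-0.8, 0.8) ⇒ out
candidate 7: (m,n)=(0,1) → π∥ = 0+1·β ≈ 3.302776, π⊥ = 0+1·β' ≈ -0.302776 ∈ [-0.8, 0.8) ⇒ IN Λ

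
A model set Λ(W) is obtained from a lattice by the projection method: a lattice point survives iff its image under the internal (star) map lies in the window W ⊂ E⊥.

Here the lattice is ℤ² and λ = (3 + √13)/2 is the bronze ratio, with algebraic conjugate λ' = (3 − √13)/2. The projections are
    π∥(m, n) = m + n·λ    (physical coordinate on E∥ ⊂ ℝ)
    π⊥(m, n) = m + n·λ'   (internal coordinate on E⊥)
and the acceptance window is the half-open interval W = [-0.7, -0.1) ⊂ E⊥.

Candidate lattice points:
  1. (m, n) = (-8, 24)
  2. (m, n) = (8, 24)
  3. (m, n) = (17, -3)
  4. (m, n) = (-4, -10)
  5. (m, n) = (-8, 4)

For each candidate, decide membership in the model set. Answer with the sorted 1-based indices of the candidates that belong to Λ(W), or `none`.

none

λ' = (3−√13)/2 ≈ -0.30278.
#1 (-8,24): internal coord -8 + (24)·λ' = -15.26662; -15.26662 ∉ [-0.7, -0.1) → out
#2 (8,24): internal coord 8 + (24)·λ' = +0.73338; +0.73338 ∉ [-0.7, -0.1) → out
#3 (17,-3): internal coord 17 + (-3)·λ' = +17.90833; +17.90833 ∉ [-0.7, -0.1) → out
#4 (-4,-10): internal coord -4 + (-10)·λ' = -0.97224; -0.97224 ∉ [-0.7, -0.1) → out
#5 (-8,4): internal coord -8 + (4)·λ' = -9.21110; -9.21110 ∉ [-0.7, -0.1) → out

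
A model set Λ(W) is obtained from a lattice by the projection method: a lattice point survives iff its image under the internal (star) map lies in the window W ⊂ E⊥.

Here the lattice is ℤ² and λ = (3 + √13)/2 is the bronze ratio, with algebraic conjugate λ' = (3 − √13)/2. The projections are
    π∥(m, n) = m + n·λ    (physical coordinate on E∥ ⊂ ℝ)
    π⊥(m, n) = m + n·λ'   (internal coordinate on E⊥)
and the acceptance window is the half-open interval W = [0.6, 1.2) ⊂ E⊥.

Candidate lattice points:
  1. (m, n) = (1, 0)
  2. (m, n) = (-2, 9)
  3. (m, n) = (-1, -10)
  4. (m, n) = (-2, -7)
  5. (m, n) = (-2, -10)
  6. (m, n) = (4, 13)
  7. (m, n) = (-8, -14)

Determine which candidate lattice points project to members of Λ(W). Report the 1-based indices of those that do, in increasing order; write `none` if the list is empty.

Numerically λ ≈ 3.30278 and λ' = −1/λ ≈ -0.30278.
candidate 1: (m,n)=(1,0) → π∥ = 1+0·λ ≈ 1.00000, π⊥ = 1+0·λ' ≈ 1.00000 ∈ [0.6, 1.2) ⇒ IN Λ
candidate 2: (m,n)=(-2,9) → π∥ = -2+9·λ ≈ 27.72498, π⊥ = -2+9·λ' ≈ -4.72498 ∉ [0.6, 1.2) ⇒ out
candidate 3: (m,n)=(-1,-10) → π∥ = -1-10·λ ≈ -34.02776, π⊥ = -1-10·λ' ≈ 2.02776 ∉ [0.6, 1.2) ⇒ out
candidate 4: (m,n)=(-2,-7) → π∥ = -2-7·λ ≈ -25.11943, π⊥ = -2-7·λ' ≈ 0.11943 ∉ [0.6, 1.2) ⇒ out
candidate 5: (m,n)=(-2,-10) → π∥ = -2-10·λ ≈ -35.02776, π⊥ = -2-10·λ' ≈ 1.02776 ∈ [0.6, 1.2) ⇒ IN Λ
candidate 6: (m,n)=(4,13) → π∥ = 4+13·λ ≈ 46.93608, π⊥ = 4+13·λ' ≈ 0.06392 ∉ [0.6, 1.2) ⇒ out
candidate 7: (m,n)=(-8,-14) → π∥ = -8-14·λ ≈ -54.23886, π⊥ = -8-14·λ' ≈ -3.76114 ∉ [0.6, 1.2) ⇒ out

1, 5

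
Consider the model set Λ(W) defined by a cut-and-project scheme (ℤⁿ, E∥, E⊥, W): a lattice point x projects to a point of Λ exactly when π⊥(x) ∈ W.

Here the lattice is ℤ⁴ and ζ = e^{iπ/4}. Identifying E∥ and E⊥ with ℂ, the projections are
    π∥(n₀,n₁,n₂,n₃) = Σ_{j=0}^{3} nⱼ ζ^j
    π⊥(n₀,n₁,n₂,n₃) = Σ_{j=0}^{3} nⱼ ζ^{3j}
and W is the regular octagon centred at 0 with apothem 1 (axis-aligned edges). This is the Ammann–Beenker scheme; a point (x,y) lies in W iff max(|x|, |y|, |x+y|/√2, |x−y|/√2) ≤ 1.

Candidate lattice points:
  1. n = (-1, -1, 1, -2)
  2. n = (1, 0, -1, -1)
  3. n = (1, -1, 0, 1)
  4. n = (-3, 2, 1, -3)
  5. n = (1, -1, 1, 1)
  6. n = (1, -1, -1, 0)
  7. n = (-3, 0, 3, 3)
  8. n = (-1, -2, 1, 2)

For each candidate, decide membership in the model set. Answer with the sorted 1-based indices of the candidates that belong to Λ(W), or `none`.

2

With ζ = e^{iπ/4} the internal vectors are ζ^0,ζ^3,ζ^6,ζ^9.
#1 (-1, -1, 1, -2): internal (-1.7071, -3.1213); octagon support 3.4142 vs apothem 1 → ∉ W
#2 (1, 0, -1, -1): internal (0.2929, 0.2929); octagon support 0.4142 vs apothem 1 → ∈ W
#3 (1, -1, 0, 1): internal (2.4142, 0.0000); octagon support 2.4142 vs apothem 1 → ∉ W
#4 (-3, 2, 1, -3): internal (-6.5355, -1.7071); octagon support 6.5355 vs apothem 1 → ∉ W
#5 (1, -1, 1, 1): internal (2.4142, -1.0000); octagon support 2.4142 vs apothem 1 → ∉ W
#6 (1, -1, -1, 0): internal (1.7071, 0.2929); octagon support 1.7071 vs apothem 1 → ∉ W
#7 (-3, 0, 3, 3): internal (-0.8787, -0.8787); octagon support 1.2426 vs apothem 1 → ∉ W
#8 (-1, -2, 1, 2): internal (1.8284, -1.0000); octagon support 2.0000 vs apothem 1 → ∉ W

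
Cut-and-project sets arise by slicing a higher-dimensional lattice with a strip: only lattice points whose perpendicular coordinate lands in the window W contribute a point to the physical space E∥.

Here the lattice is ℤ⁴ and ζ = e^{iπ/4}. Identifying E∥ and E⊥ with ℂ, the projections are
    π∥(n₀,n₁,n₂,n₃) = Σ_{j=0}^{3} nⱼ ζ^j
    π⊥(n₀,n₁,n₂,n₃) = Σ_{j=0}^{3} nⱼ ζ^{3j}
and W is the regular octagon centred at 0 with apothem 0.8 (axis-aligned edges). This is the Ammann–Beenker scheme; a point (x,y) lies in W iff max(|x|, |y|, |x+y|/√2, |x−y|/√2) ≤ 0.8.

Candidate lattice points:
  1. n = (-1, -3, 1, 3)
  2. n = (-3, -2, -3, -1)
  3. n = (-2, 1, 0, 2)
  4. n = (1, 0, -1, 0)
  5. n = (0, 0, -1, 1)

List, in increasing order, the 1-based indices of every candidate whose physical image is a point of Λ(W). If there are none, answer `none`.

none

With ζ = e^{iπ/4} the internal vectors are ζ^0,ζ^3,ζ^6,ζ^9.
candidate 1: n = (-1, -3, 1, 3) → π⊥ ≈ (+3.24264, -1.00000); max(|x|,|y|,|x±y|/√2) = 3.24264 > 0.8 ⇒ ∉ W
candidate 2: n = (-3, -2, -3, -1) → π⊥ ≈ (-2.29289, +0.87868); max(|x|,|y|,|x±y|/√2) = 2.29289 > 0.8 ⇒ ∉ W
candidate 3: n = (-2, 1, 0, 2) → π⊥ ≈ (-1.29289, +2.12132); max(|x|,|y|,|x±y|/√2) = 2.41421 > 0.8 ⇒ ∉ W
candidate 4: n = (1, 0, -1, 0) → π⊥ ≈ (+1.00000, +1.00000); max(|x|,|y|,|x±y|/√2) = 1.41421 > 0.8 ⇒ ∉ W
candidate 5: n = (0, 0, -1, 1) → π⊥ ≈ (+0.70711, +1.70711); max(|x|,|y|,|x±y|/√2) = 1.70711 > 0.8 ⇒ ∉ W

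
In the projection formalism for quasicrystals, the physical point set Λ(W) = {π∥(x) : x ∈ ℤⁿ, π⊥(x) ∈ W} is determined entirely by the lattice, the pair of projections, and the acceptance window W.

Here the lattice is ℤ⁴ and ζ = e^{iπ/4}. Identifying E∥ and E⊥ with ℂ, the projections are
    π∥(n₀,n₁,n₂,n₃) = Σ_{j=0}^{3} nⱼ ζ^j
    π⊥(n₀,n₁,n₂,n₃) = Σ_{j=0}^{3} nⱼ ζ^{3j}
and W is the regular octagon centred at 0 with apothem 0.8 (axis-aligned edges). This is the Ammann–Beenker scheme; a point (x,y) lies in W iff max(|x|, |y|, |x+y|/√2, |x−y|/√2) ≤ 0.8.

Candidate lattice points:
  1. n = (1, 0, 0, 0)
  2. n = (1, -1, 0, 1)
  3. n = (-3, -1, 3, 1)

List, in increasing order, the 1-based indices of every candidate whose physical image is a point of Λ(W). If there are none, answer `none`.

π⊥(n) = n₀ + n₁ζ³ + n₂ζ⁶ + n₃ζ⁹ where ζ = e^{iπ/4}.
candidate 1: n = (1, 0, 0, 0) → π⊥ ≈ (+1.000000, +0.000000); max(|x|,|y|,|x±y|/√2) = 1.000000 > 0.8 ⇒ ∉ W
candidate 2: n = (1, -1, 0, 1) → π⊥ ≈ (+2.414214, +0.000000); max(|x|,|y|,|x±y|/√2) = 2.414214 > 0.8 ⇒ ∉ W
candidate 3: n = (-3, -1, 3, 1) → π⊥ ≈ (-1.585786, -3.000000); max(|x|,|y|,|x±y|/√2) = 3.242641 > 0.8 ⇒ ∉ W

none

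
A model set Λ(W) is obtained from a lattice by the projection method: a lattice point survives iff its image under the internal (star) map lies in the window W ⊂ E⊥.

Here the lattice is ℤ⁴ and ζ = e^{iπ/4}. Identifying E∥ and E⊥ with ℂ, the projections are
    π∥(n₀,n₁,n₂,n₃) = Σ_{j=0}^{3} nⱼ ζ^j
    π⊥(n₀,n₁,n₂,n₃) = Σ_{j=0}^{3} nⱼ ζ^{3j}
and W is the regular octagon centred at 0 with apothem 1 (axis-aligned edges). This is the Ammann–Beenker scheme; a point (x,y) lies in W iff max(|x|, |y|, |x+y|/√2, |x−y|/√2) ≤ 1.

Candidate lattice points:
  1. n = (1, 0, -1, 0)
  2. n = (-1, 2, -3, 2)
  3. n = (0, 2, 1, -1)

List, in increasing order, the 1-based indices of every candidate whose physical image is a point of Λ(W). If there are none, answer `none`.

Internal map: ζ^{3j} for j=0..3 gives (1,0), (−√2/2,√2/2), (0,−1), (√2/2,√2/2).
#1 (1, 0, -1, 0): internal (1.00000, 1.00000); octagon support 1.41421 vs apothem 1 → ∉ W
#2 (-1, 2, -3, 2): internal (-1.00000, 5.82843); octagon support 5.82843 vs apothem 1 → ∉ W
#3 (0, 2, 1, -1): internal (-2.12132, -0.29289); octagon support 2.12132 vs apothem 1 → ∉ W

none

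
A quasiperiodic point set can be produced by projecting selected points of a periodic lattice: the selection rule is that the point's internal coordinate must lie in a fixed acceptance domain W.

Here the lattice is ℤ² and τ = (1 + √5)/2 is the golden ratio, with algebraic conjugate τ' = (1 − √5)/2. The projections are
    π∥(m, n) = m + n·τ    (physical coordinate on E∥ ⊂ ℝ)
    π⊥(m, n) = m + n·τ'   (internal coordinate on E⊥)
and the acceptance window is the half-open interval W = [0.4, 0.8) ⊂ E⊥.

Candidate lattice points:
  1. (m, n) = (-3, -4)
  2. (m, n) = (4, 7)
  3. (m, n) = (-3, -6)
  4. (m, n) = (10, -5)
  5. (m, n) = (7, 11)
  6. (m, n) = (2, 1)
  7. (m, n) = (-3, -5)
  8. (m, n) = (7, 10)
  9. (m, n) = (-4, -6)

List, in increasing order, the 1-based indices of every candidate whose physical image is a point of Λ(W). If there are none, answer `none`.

τ' = (1−√5)/2 ≈ -0.6180.
[1] lift (-3,-4): star map gives -0.5279; window check 0.4 ≤ -0.5279 < 0.8 is false → out
[2] lift (4,7): star map gives -0.3262; window check 0.4 ≤ -0.3262 < 0.8 is false → out
[3] lift (-3,-6): star map gives 0.7082; window check 0.4 ≤ 0.7082 < 0.8 is true → IN Λ
[4] lift (10,-5): star map gives 13.0902; window check 0.4 ≤ 13.0902 < 0.8 is false → out
[5] lift (7,11): star map gives 0.2016; window check 0.4 ≤ 0.2016 < 0.8 is false → out
[6] lift (2,1): star map gives 1.3820; window check 0.4 ≤ 1.3820 < 0.8 is false → out
[7] lift (-3,-5): star map gives 0.0902; window check 0.4 ≤ 0.0902 < 0.8 is false → out
[8] lift (7,10): star map gives 0.8197; window check 0.4 ≤ 0.8197 < 0.8 is false → out
[9] lift (-4,-6): star map gives -0.2918; window check 0.4 ≤ -0.2918 < 0.8 is false → out

3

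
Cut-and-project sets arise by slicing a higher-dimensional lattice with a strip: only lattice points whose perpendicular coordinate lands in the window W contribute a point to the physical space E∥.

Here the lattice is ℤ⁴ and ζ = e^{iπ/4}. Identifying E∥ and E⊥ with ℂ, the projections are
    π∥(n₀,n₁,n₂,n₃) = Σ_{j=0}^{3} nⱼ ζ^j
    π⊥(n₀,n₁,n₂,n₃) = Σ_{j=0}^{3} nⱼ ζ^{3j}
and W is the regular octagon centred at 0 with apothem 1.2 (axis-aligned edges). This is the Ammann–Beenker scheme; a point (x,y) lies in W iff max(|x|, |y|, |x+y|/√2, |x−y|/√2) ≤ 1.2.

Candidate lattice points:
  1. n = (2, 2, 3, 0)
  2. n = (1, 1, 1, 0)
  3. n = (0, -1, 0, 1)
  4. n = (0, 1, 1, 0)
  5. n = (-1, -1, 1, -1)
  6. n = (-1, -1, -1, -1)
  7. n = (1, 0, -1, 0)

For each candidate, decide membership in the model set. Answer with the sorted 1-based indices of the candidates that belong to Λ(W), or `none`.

π⊥(n) = n₀ + n₁ζ³ + n₂ζ⁶ + n₃ζ⁹ where ζ = e^{iπ/4}.
#1 (2, 2, 3, 0): internal (0.5858, -1.5858); octagon support 1.5858 vs apothem 1.2 → ∉ W
#2 (1, 1, 1, 0): internal (0.2929, -0.2929); octagon support 0.4142 vs apothem 1.2 → ∈ W
#3 (0, -1, 0, 1): internal (1.4142, 0.0000); octagon support 1.4142 vs apothem 1.2 → ∉ W
#4 (0, 1, 1, 0): internal (-0.7071, -0.2929); octagon support 0.7071 vs apothem 1.2 → ∈ W
#5 (-1, -1, 1, -1): internal (-1.0000, -2.4142); octagon support 2.4142 vs apothem 1.2 → ∉ W
#6 (-1, -1, -1, -1): internal (-1.0000, -0.4142); octagon support 1.0000 vs apothem 1.2 → ∈ W
#7 (1, 0, -1, 0): internal (1.0000, 1.0000); octagon support 1.4142 vs apothem 1.2 → ∉ W

2, 4, 6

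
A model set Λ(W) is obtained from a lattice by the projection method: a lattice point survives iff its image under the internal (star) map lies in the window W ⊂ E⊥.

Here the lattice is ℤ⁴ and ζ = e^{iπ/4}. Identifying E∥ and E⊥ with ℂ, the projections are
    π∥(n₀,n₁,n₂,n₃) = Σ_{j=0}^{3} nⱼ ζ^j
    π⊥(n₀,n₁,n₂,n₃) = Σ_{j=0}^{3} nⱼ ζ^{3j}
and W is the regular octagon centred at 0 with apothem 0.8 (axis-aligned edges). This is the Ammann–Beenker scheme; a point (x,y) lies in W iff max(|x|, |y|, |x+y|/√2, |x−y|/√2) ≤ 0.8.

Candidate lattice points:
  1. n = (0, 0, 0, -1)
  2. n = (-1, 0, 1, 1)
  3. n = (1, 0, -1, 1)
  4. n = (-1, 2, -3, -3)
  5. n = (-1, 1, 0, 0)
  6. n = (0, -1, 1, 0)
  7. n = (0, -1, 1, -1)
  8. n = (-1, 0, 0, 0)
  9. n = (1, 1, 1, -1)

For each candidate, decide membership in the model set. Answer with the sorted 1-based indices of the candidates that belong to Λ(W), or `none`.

Internal map: ζ^{3j} for j=0..3 gives (1,0), (−√2/2,√2/2), (0,−1), (√2/2,√2/2).
#1 (0, 0, 0, -1): internal (-0.70711, -0.70711); octagon support 1.00000 vs apothem 0.8 → ∉ W
#2 (-1, 0, 1, 1): internal (-0.29289, -0.29289); octagon support 0.41421 vs apothem 0.8 → ∈ W
#3 (1, 0, -1, 1): internal (1.70711, 1.70711); octagon support 2.41421 vs apothem 0.8 → ∉ W
#4 (-1, 2, -3, -3): internal (-4.53553, 2.29289); octagon support 4.82843 vs apothem 0.8 → ∉ W
#5 (-1, 1, 0, 0): internal (-1.70711, 0.70711); octagon support 1.70711 vs apothem 0.8 → ∉ W
#6 (0, -1, 1, 0): internal (0.70711, -1.70711); octagon support 1.70711 vs apothem 0.8 → ∉ W
#7 (0, -1, 1, -1): internal (0.00000, -2.41421); octagon support 2.41421 vs apothem 0.8 → ∉ W
#8 (-1, 0, 0, 0): internal (-1.00000, 0.00000); octagon support 1.00000 vs apothem 0.8 → ∉ W
#9 (1, 1, 1, -1): internal (-0.41421, -1.00000); octagon support 1.00000 vs apothem 0.8 → ∉ W

2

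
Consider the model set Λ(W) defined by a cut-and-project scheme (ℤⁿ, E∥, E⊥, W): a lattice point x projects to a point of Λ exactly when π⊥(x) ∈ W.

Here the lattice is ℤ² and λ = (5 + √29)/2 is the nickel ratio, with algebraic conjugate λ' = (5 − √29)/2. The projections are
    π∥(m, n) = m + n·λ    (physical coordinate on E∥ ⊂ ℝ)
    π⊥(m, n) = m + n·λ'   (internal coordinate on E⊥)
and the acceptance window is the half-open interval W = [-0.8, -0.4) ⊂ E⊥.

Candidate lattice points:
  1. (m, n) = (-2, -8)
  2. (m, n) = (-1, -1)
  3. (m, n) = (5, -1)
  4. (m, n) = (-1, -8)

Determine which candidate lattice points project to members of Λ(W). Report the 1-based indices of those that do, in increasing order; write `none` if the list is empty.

Numerically λ ≈ 5.1926 and λ' = −1/λ ≈ -0.1926.
#1 (-2,-8): internal coord -2 + (-8)·λ' = -0.4593; -0.4593 ∈ [-0.8, -0.4) → IN Λ
#2 (-1,-1): internal coord -1 + (-1)·λ' = -0.8074; -0.8074 ∉ [-0.8, -0.4) → out
#3 (5,-1): internal coord 5 + (-1)·λ' = +5.1926; +5.1926 ∉ [-0.8, -0.4) → out
#4 (-1,-8): internal coord -1 + (-8)·λ' = +0.5407; +0.5407 ∉ [-0.8, -0.4) → out

1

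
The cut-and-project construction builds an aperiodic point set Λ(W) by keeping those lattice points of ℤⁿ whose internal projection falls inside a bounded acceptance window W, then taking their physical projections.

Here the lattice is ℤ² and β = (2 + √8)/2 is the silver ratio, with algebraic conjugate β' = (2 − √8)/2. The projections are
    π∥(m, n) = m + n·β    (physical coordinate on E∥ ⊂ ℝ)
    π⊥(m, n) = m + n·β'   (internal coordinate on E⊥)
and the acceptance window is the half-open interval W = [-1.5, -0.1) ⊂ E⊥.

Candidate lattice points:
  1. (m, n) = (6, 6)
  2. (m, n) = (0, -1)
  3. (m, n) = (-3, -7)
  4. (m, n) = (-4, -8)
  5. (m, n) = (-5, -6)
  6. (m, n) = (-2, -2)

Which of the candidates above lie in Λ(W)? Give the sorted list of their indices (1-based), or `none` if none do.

3, 4, 6

Numerically β ≈ 2.414214 and β' = −1/β ≈ -0.414214.
[1] lift (6,6): star map gives 3.514719; window check -1.5 ≤ 3.514719 < -0.1 is false → out
[2] lift (0,-1): star map gives 0.414214; window check -1.5 ≤ 0.414214 < -0.1 is false → out
[3] lift (-3,-7): star map gives -0.100505; window check -1.5 ≤ -0.100505 < -0.1 is true → IN Λ
[4] lift (-4,-8): star map gives -0.686292; window check -1.5 ≤ -0.686292 < -0.1 is true → IN Λ
[5] lift (-5,-6): star map gives -2.514719; window check -1.5 ≤ -2.514719 < -0.1 is false → out
[6] lift (-2,-2): star map gives -1.171573; window check -1.5 ≤ -1.171573 < -0.1 is true → IN Λ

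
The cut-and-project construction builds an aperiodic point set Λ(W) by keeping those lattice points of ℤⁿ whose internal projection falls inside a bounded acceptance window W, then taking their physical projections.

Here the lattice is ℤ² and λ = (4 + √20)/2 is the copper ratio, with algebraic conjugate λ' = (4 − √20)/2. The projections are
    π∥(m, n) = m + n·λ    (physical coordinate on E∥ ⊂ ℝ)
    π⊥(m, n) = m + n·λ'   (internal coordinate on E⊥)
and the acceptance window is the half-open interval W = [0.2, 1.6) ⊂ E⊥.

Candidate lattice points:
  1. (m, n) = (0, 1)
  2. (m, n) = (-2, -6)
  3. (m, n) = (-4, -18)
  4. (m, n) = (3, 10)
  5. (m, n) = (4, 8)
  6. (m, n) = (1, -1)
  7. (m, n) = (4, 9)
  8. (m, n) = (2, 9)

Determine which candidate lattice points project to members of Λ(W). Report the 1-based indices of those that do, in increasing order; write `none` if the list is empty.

3, 4, 6

λ' = (4−√20)/2 ≈ -0.23607.
#1 (0,1): internal coord 0 + (1)·λ' = -0.23607; -0.23607 ∉ [0.2, 1.6) → out
#2 (-2,-6): internal coord -2 + (-6)·λ' = -0.58359; -0.58359 ∉ [0.2, 1.6) → out
#3 (-4,-18): internal coord -4 + (-18)·λ' = +0.24922; +0.24922 ∈ [0.2, 1.6) → IN Λ
#4 (3,10): internal coord 3 + (10)·λ' = +0.63932; +0.63932 ∈ [0.2, 1.6) → IN Λ
#5 (4,8): internal coord 4 + (8)·λ' = +2.11146; +2.11146 ∉ [0.2, 1.6) → out
#6 (1,-1): internal coord 1 + (-1)·λ' = +1.23607; +1.23607 ∈ [0.2, 1.6) → IN Λ
#7 (4,9): internal coord 4 + (9)·λ' = +1.87539; +1.87539 ∉ [0.2, 1.6) → out
#8 (2,9): internal coord 2 + (9)·λ' = -0.12461; -0.12461 ∉ [0.2, 1.6) → out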